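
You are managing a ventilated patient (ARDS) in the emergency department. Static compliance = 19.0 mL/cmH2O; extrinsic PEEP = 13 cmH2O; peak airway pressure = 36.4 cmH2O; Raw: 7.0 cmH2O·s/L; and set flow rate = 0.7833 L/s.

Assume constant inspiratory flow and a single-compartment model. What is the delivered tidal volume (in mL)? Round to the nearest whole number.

Equation of motion (constant flow): PIP = Vt/C + R·V̇ + PEEP.
Vt/C = PIP − R·V̇ − PEEP = 36.4 − 5.483 − 13 = 17.917 cmH2O.
Vt = C × 17.917 = 19.0 × 17.917 = 340.42 mL.

340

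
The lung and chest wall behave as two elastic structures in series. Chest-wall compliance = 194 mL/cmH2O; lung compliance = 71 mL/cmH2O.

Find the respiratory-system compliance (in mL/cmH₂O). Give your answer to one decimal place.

Lung and chest wall are elastances in series: 1/Crs = 1/CL + 1/Ccw.
1/Crs = 1/71 + 1/194 = 0.01924.
Crs = 51.975 mL/cmH2O.

52.0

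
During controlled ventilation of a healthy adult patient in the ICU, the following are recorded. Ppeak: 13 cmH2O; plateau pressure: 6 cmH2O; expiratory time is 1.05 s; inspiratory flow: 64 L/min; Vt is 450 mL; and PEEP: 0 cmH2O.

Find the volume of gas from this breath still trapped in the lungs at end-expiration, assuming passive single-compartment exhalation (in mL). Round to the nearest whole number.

Flow: 64 L/min ÷ 60 = 1.0667 L/s.
R = (PIP − Pplat)/V̇ = (13 − 6) / 1.0667 = 7.0/1.0667 = 6.562 cmH2O·s/L.
C = Vt/(Pplat − PEEP) = 450.0 / (6 − 0) = 450.0/6.0 = 75.0 mL/cmH2O.
τ = R × C = 6.562 × 0.075 L/cmH2O = 0.4922 s.
Fraction remaining = e^(−Te/τ) = e^(−1.05/0.4922) = 0.1184.
Trapped volume = 450.0 × 0.1184 = 53.28 mL.

53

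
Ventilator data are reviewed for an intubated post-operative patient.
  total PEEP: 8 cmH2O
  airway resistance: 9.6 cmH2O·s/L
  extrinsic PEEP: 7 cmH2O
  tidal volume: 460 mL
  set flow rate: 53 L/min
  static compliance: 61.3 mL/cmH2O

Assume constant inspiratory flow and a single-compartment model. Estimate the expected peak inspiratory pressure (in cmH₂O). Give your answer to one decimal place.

24.0

Flow: 53 L/min ÷ 60 = 0.8833 L/s.
Total PEEP = 8 cmH2O (set 7 + intrinsic 1); this is the baseline alveolar pressure.
Equation of motion (constant flow): PIP = Vt/C + R·V̇ + PEEP.
PIP = 460/61.3 + 9.6×0.8833 + 8 = 7.504 + 8.48 + 8 = 23.984 cmH2O.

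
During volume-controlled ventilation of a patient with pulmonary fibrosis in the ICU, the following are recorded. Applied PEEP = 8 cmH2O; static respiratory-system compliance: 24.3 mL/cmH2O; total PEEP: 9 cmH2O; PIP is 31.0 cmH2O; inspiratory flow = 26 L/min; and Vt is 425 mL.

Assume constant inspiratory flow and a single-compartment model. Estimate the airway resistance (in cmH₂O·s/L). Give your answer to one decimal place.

Flow: 26 L/min ÷ 60 = 0.4333 L/s.
Total PEEP = 9 cmH2O (set 8 + intrinsic 1); this is the baseline alveolar pressure.
Equation of motion (constant flow): PIP = Vt/C + R·V̇ + PEEP.
R·V̇ = PIP − Vt/C − PEEP = 31.0 − 425/24.3 − 9 = 31.0 − 17.49 − 9 = 4.51 cmH2O.
R = 4.51 / 0.4333 = 10.408 cmH2O·s/L.

10.4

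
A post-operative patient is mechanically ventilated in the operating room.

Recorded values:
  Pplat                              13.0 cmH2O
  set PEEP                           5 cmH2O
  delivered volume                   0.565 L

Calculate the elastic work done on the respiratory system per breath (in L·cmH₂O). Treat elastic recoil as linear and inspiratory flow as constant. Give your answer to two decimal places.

2.26

Elastic work ≈ ½ × (Pplat − PEEP) × Vt = 0.5 × (13.0 − 5) × 0.565 L = 0.5 × 8.0 × 0.565 = 2.26 L·cmH2O.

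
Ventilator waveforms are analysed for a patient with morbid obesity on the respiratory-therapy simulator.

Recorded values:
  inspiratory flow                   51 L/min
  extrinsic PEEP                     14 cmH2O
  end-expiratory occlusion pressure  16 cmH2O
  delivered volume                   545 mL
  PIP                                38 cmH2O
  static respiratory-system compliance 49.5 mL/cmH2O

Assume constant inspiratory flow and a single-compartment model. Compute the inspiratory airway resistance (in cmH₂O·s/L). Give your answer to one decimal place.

12.9

Flow: 51 L/min ÷ 60 = 0.85 L/s.
Total PEEP = 16 cmH2O (set 14 + intrinsic 2); this is the baseline alveolar pressure.
Equation of motion (constant flow): PIP = Vt/C + R·V̇ + PEEP.
R·V̇ = PIP − Vt/C − PEEP = 38 − 545/49.5 − 16 = 38 − 11.01 − 16 = 10.99 cmH2O.
R = 10.99 / 0.85 = 12.929 cmH2O·s/L.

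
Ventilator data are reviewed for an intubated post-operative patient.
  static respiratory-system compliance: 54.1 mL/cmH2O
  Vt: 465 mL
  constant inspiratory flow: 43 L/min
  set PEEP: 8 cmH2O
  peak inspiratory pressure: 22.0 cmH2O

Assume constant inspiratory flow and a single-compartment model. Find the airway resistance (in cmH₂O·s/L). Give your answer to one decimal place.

7.5

Flow: 43 L/min ÷ 60 = 0.7167 L/s.
Equation of motion (constant flow): PIP = Vt/C + R·V̇ + PEEP.
R·V̇ = PIP − Vt/C − PEEP = 22.0 − 465/54.1 − 8 = 22.0 − 8.595 − 8 = 5.405 cmH2O.
R = 5.405 / 0.7167 = 7.542 cmH2O·s/L.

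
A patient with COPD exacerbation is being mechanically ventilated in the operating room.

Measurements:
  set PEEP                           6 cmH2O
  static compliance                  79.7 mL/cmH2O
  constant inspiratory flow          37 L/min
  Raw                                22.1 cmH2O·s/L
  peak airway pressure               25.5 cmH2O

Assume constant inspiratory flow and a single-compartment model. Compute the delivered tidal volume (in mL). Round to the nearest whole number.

468

Flow: 37 L/min ÷ 60 = 0.6167 L/s.
Equation of motion (constant flow): PIP = Vt/C + R·V̇ + PEEP.
Vt/C = PIP − R·V̇ − PEEP = 25.5 − 13.629 − 6 = 5.871 cmH2O.
Vt = C × 5.871 = 79.7 × 5.871 = 467.92 mL.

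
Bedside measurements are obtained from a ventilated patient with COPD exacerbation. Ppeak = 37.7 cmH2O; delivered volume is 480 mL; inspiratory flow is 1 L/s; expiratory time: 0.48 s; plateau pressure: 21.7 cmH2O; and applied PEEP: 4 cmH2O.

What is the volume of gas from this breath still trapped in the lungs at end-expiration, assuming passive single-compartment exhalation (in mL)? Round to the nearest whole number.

R = (PIP − Pplat)/V̇ = (37.7 − 21.7) / 1 = 16.0/1 = 16.0 cmH2O·s/L.
C = Vt/(Pplat − PEEP) = 480.0 / (21.7 − 4) = 480.0/17.7 = 27.119 mL/cmH2O.
τ = R × C = 16.0 × 0.02712 L/cmH2O = 0.4339 s.
Fraction remaining = e^(−Te/τ) = e^(−0.48/0.4339) = 0.3308.
Trapped volume = 480.0 × 0.3308 = 158.78 mL.

159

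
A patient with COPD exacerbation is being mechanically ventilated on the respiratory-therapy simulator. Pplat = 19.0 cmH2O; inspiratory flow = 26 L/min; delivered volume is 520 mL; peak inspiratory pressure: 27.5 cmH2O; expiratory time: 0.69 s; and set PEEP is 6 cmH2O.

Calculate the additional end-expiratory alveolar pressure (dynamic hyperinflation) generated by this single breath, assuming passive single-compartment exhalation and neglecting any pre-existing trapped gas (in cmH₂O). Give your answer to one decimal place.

Flow: 26 L/min ÷ 60 = 0.4333 L/s.
R = (PIP − Pplat)/V̇ = (27.5 − 19.0) / 0.4333 = 8.5/0.4333 = 19.617 cmH2O·s/L.
C = Vt/(Pplat − PEEP) = 520.0 / (19.0 − 6) = 520.0/13.0 = 40.0 mL/cmH2O.
τ = R × C = 19.617 × 0.04 L/cmH2O = 0.7847 s.
Fraction remaining = e^(−Te/τ) = e^(−0.69/0.7847) = 0.4151; trapped volume = 520.0 × 0.4151 = 215.85 mL.
Additional alveolar pressure from trapping ≈ V_trapped / C = 215.85 / 40.0 = 5.396 cmH2O.

5.4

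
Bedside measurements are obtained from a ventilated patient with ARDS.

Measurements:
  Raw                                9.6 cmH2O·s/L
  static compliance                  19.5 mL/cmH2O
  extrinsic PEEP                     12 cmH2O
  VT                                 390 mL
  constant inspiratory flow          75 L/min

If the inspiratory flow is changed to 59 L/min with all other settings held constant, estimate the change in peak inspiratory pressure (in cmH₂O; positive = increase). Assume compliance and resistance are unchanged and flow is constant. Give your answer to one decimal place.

-2.6

Flow: 75 L/min ÷ 60 = 1.25 L/s.
New flow: 59 L/min ÷ 60 = 0.9833 L/s.
PIP = Vt/C + R·V̇ + PEEP (constant-flow equation of motion).
Only the resistive term changes: ΔPIP = R × ΔV̇ = 9.6 × (0.9833 − 1.25) = 9.6 × -0.2667 = -2.56 cmH2O.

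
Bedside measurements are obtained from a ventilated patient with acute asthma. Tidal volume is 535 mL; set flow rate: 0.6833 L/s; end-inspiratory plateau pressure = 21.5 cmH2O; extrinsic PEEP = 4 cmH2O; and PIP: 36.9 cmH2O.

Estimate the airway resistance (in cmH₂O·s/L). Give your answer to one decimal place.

22.5

Raw = (PIP − Pplat) / flow = (36.9 − 21.5) / 0.6833 = 15.4 / 0.6833 = 22.538 cmH2O·s/L.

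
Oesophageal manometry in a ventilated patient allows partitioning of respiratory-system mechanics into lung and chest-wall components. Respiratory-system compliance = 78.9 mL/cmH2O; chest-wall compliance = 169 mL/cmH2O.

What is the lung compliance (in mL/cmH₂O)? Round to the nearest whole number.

1/CL = 1/Crs − 1/Ccw.
1/CL = 1/78.9 − 1/169 = 0.006757.
CL = 147.99 mL/cmH2O.

148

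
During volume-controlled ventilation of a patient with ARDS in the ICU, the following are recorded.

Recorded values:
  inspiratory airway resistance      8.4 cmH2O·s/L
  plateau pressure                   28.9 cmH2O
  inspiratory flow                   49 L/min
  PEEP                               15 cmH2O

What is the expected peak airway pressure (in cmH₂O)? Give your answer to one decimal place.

35.8

Flow: 49 L/min ÷ 60 = 0.8167 L/s.
PIP = Pplat + Raw × flow = 28.9 + 8.4 × 0.8167 = 28.9 + 6.86 = 35.76 cmH2O.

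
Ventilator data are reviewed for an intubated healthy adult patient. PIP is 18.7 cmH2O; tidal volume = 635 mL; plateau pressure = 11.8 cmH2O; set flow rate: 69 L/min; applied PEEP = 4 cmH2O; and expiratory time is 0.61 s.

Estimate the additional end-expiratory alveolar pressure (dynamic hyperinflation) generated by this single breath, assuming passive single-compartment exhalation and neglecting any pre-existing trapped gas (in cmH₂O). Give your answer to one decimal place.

2.2

Flow: 69 L/min ÷ 60 = 1.15 L/s.
R = (PIP − Pplat)/V̇ = (18.7 − 11.8) / 1.15 = 6.9/1.15 = 6.0 cmH2O·s/L.
C = Vt/(Pplat − PEEP) = 635.0 / (11.8 − 4) = 635.0/7.8 = 81.41 mL/cmH2O.
τ = R × C = 6.0 × 0.08141 L/cmH2O = 0.4885 s.
Fraction remaining = e^(−Te/τ) = e^(−0.61/0.4885) = 0.2869; trapped volume = 635.0 × 0.2869 = 182.18 mL.
Additional alveolar pressure from trapping ≈ V_trapped / C = 182.18 / 81.41 = 2.238 cmH2O.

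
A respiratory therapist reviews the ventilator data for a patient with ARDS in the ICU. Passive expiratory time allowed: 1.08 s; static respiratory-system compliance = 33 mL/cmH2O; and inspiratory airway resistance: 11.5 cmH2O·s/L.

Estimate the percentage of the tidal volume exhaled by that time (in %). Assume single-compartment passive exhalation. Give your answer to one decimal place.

94.2

τ = R × C = 11.5 × 33 mL/cmH2O = 11.5 × 0.033 L/cmH2O = 0.3795 s.
Passive exhalation: V(t)/V₀ = e^(−t/τ) = e^(−1.08/0.3795) = 0.05808.
Fraction exhaled = 1 − 0.05808 = 0.9419 → 94.19%.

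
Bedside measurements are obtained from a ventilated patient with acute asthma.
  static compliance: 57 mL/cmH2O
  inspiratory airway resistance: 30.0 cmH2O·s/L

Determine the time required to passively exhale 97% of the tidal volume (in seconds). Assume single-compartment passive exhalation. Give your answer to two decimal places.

6.00

τ = R × C = 30.0 × 57 mL/cmH2O = 30.0 × 0.057 L/cmH2O = 1.71 s.
Exhaled fraction f = 1 − e^(−t/τ) → t = −τ·ln(1 − f) = −1.71·ln(0.03) = 5.996 s.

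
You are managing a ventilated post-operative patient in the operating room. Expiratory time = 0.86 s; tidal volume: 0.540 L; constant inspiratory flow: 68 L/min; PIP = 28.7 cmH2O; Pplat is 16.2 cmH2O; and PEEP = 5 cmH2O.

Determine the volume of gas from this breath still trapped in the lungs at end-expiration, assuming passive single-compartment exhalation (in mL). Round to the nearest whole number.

107

Flow: 68 L/min ÷ 60 = 1.1333 L/s.
R = (PIP − Pplat)/V̇ = (28.7 − 16.2) / 1.1333 = 12.5/1.1333 = 11.03 cmH2O·s/L.
C = Vt/(Pplat − PEEP) = 540.0 / (16.2 − 5) = 540.0/11.2 = 48.214 mL/cmH2O.
τ = R × C = 11.03 × 0.04821 L/cmH2O = 0.5318 s.
Fraction remaining = e^(−Te/τ) = e^(−0.86/0.5318) = 0.1985.
Trapped volume = 540.0 × 0.1985 = 107.19 mL.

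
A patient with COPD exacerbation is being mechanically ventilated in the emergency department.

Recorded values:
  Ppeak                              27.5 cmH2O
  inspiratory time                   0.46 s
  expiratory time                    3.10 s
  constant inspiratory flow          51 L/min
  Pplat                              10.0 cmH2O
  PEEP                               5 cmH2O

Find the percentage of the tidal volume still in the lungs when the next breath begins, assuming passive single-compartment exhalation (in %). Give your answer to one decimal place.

14.6

Flow: 51 L/min ÷ 60 = 0.85 L/s.
Vt = flow × Ti = 0.85 L/s × 0.46 s × 1000 mL/L = 391.0 mL.
R = (PIP − Pplat)/V̇ = (27.5 − 10.0) / 0.85 = 17.5/0.85 = 20.588 cmH2O·s/L.
C = Vt/(Pplat − PEEP) = 391.0 / (10.0 − 5) = 391.0/5.0 = 78.2 mL/cmH2O.
τ = R × C = 20.588 × 0.0782 L/cmH2O = 1.61 s.
Fraction remaining at end-expiration = e^(−Te/τ) = e^(−3.10/1.61) = 0.1458 → 14.58%.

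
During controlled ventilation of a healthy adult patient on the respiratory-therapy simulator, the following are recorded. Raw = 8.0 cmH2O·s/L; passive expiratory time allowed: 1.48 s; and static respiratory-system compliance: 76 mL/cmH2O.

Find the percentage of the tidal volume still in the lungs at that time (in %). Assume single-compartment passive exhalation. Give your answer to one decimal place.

8.8

τ = R × C = 8.0 × 76 mL/cmH2O = 8.0 × 0.076 L/cmH2O = 0.608 s.
Passive exhalation: V(t)/V₀ = e^(−t/τ) = e^(−1.48/0.608) = 0.08767.
Fraction remaining = 0.08767 → 8.767%.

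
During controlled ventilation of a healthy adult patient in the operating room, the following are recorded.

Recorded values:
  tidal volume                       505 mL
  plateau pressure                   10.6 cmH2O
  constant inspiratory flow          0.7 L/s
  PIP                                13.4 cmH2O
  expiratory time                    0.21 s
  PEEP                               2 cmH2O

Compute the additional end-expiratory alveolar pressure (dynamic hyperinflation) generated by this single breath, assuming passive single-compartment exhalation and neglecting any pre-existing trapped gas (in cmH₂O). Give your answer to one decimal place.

R = (PIP − Pplat)/V̇ = (13.4 − 10.6) / 0.7 = 2.8/0.7 = 4.0 cmH2O·s/L.
C = Vt/(Pplat − PEEP) = 505.0 / (10.6 − 2) = 505.0/8.6 = 58.721 mL/cmH2O.
τ = R × C = 4.0 × 0.05872 L/cmH2O = 0.2349 s.
Fraction remaining = e^(−Te/τ) = e^(−0.21/0.2349) = 0.409; trapped volume = 505.0 × 0.409 = 206.55 mL.
Additional alveolar pressure from trapping ≈ V_trapped / C = 206.55 / 58.721 = 3.517 cmH2O.

3.5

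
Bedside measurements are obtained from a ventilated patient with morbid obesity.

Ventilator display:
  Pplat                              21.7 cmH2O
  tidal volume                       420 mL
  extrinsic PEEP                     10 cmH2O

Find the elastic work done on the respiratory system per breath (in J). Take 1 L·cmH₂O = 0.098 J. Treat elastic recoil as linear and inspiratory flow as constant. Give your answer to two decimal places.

0.24

Elastic work ≈ ½ × (Pplat − PEEP) × Vt = 0.5 × (21.7 − 10) × 0.420 L = 0.5 × 11.7 × 0.420 = 2.457 L·cmH2O.
× 0.098 J/(L·cmH2O) → 0.2408 J.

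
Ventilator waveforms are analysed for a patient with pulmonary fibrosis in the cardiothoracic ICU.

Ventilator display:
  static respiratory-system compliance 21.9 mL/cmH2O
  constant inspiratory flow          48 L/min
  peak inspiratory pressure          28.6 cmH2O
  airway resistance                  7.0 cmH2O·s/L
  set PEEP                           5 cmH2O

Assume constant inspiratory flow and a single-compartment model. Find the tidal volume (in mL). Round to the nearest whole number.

394

Flow: 48 L/min ÷ 60 = 0.8 L/s.
Equation of motion (constant flow): PIP = Vt/C + R·V̇ + PEEP.
Vt/C = PIP − R·V̇ − PEEP = 28.6 − 5.6 − 5 = 18.0 cmH2O.
Vt = C × 18.0 = 21.9 × 18.0 = 394.2 mL.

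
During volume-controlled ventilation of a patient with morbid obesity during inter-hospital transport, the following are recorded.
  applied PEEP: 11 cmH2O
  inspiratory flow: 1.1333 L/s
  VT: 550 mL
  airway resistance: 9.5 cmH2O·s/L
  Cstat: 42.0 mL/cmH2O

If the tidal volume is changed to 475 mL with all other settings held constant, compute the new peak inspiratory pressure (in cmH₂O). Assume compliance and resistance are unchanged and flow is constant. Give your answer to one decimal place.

33.1

PIP = Vt/C + R·V̇ + PEEP (constant-flow equation of motion).
Only the elastic term changes: ΔPIP = ΔVt / C = (475 − 550) / 42.0 = -1.786 cmH2O.
Original PIP = 550/42.0 + 9.5×1.1333 + 11 = 34.862 cmH2O; new PIP = 34.862 + (-1.786) = 33.076 cmH2O.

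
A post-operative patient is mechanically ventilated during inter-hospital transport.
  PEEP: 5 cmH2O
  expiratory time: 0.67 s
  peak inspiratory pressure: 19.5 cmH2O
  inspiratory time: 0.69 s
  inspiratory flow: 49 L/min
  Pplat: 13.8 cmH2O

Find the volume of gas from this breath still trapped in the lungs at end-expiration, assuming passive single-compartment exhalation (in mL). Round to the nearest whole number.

Flow: 49 L/min ÷ 60 = 0.8167 L/s.
Vt = flow × Ti = 0.8167 L/s × 0.69 s × 1000 mL/L = 563.52 mL.
R = (PIP − Pplat)/V̇ = (19.5 − 13.8) / 0.8167 = 5.7/0.8167 = 6.979 cmH2O·s/L.
C = Vt/(Pplat − PEEP) = 563.52 / (13.8 − 5) = 563.52/8.8 = 64.036 mL/cmH2O.
τ = R × C = 6.979 × 0.06404 L/cmH2O = 0.4469 s.
Fraction remaining = e^(−Te/τ) = e^(−0.67/0.4469) = 0.2233.
Trapped volume = 563.52 × 0.2233 = 125.83 mL.

126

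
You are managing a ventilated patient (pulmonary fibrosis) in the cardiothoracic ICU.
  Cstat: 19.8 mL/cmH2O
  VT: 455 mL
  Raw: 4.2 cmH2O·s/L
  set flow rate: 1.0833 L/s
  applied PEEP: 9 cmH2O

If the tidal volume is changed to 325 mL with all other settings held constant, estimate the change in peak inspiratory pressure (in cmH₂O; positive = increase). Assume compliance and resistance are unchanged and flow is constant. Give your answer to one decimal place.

-6.6

PIP = Vt/C + R·V̇ + PEEP (constant-flow equation of motion).
Only the elastic term changes: ΔPIP = ΔVt / C = (325 − 455) / 19.8 = -6.566 cmH2O.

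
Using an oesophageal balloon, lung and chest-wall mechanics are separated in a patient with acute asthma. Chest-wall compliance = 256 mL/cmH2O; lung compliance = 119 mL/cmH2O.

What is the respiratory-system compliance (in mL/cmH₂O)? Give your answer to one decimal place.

81.2

Lung and chest wall are elastances in series: 1/Crs = 1/CL + 1/Ccw.
1/Crs = 1/119 + 1/256 = 0.01231.
Crs = 81.235 mL/cmH2O.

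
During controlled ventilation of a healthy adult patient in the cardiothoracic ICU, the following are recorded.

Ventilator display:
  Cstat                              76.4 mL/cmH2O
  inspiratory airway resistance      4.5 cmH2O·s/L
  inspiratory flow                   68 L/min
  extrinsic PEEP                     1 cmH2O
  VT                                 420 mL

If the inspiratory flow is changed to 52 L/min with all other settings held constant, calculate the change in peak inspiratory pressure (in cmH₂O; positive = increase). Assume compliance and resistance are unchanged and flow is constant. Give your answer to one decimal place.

-1.2

Flow: 68 L/min ÷ 60 = 1.1333 L/s.
New flow: 52 L/min ÷ 60 = 0.8667 L/s.
PIP = Vt/C + R·V̇ + PEEP (constant-flow equation of motion).
Only the resistive term changes: ΔPIP = R × ΔV̇ = 4.5 × (0.8667 − 1.1333) = 4.5 × -0.2666 = -1.2 cmH2O.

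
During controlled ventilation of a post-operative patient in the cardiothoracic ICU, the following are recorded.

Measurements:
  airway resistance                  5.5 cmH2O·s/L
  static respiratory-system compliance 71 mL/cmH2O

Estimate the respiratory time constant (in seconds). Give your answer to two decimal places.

τ = R × C = 5.5 × 71 mL/cmH2O = 5.5 × 0.071 L/cmH2O = 0.3905 s.

0.39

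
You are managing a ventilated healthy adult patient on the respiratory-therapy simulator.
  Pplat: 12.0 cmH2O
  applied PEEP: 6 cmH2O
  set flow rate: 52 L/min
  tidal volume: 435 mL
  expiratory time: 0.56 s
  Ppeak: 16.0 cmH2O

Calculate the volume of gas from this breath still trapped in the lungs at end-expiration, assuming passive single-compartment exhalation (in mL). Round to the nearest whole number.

Flow: 52 L/min ÷ 60 = 0.8667 L/s.
R = (PIP − Pplat)/V̇ = (16.0 − 12.0) / 0.8667 = 4.0/0.8667 = 4.615 cmH2O·s/L.
C = Vt/(Pplat − PEEP) = 435.0 / (12.0 − 6) = 435.0/6.0 = 72.5 mL/cmH2O.
τ = R × C = 4.615 × 0.0725 L/cmH2O = 0.3346 s.
Fraction remaining = e^(−Te/τ) = e^(−0.56/0.3346) = 0.1876.
Trapped volume = 435.0 × 0.1876 = 81.606 mL.

82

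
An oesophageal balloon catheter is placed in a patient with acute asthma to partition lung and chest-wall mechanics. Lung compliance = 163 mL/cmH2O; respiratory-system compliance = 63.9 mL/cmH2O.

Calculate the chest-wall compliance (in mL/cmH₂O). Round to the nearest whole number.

1/Ccw = 1/Crs − 1/CL.
1/Ccw = 1/63.9 − 1/163 = 0.009514.
Ccw = 105.11 mL/cmH2O.

105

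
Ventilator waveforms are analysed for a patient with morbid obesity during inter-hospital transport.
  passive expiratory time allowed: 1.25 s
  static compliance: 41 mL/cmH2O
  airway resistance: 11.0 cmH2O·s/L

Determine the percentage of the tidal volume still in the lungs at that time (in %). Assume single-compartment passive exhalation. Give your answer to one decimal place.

6.3

τ = R × C = 11.0 × 41 mL/cmH2O = 11.0 × 0.041 L/cmH2O = 0.451 s.
Passive exhalation: V(t)/V₀ = e^(−t/τ) = e^(−1.25/0.451) = 0.06256.
Fraction remaining = 0.06256 → 6.256%.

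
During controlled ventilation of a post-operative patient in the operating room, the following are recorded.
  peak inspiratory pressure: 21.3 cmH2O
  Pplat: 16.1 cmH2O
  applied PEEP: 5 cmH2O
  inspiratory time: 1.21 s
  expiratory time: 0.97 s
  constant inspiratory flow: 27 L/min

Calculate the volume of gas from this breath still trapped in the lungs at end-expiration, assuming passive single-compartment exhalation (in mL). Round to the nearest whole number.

98

Flow: 27 L/min ÷ 60 = 0.45 L/s.
Vt = flow × Ti = 0.45 L/s × 1.21 s × 1000 mL/L = 544.5 mL.
R = (PIP − Pplat)/V̇ = (21.3 − 16.1) / 0.45 = 5.2/0.45 = 11.556 cmH2O·s/L.
C = Vt/(Pplat − PEEP) = 544.5 / (16.1 − 5) = 544.5/11.1 = 49.054 mL/cmH2O.
τ = R × C = 11.556 × 0.04905 L/cmH2O = 0.5668 s.
Fraction remaining = e^(−Te/τ) = e^(−0.97/0.5668) = 0.1806.
Trapped volume = 544.5 × 0.1806 = 98.337 mL.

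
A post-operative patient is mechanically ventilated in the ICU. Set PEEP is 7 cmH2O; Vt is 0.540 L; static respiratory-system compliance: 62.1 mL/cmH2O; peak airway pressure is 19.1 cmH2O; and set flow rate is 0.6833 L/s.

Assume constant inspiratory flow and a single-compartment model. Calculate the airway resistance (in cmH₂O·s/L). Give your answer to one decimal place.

5.0

Equation of motion (constant flow): PIP = Vt/C + R·V̇ + PEEP.
R·V̇ = PIP − Vt/C − PEEP = 19.1 − 540/62.1 − 7 = 19.1 − 8.696 − 7 = 3.404 cmH2O.
R = 3.404 / 0.6833 = 4.982 cmH2O·s/L.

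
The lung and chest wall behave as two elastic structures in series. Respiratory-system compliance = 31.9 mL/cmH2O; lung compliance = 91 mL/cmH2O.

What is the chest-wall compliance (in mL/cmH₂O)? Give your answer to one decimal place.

49.1

1/Ccw = 1/Crs − 1/CL.
1/Ccw = 1/31.9 − 1/91 = 0.02036.
Ccw = 49.116 mL/cmH2O.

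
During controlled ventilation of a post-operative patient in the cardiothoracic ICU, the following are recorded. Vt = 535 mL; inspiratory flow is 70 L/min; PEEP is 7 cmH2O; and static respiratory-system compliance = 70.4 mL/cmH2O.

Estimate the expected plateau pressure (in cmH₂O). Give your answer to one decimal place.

14.6

Pplat = PEEP + Vt / Cstat = 7 + 535 / 70.4 = 7 + 7.599 = 14.599 cmH2O.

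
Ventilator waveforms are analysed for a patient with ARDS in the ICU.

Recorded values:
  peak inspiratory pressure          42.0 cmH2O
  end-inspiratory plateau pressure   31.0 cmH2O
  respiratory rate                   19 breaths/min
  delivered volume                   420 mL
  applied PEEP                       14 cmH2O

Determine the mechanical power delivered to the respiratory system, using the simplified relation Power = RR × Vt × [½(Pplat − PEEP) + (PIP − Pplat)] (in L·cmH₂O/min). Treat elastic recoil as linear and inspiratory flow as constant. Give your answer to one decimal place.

Per-breath work = Vt × [½(Pplat−PEEP) + (PIP−Pplat)] = 0.420 × [0.5×17.0 + 11.0] = 0.420 × 19.5 = 8.19 L·cmH2O.
Power = 19 × 8.19 = 155.61 L·cmH2O/min.

155.6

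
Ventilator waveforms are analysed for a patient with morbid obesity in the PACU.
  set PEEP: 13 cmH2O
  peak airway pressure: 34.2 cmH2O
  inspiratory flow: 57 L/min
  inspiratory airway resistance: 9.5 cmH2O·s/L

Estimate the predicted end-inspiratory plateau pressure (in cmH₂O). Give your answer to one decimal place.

25.2

Flow: 57 L/min ÷ 60 = 0.95 L/s.
Pplat = PIP − Raw × flow = 34.2 − 9.5 × 0.95 = 34.2 − 9.025 = 25.175 cmH2O.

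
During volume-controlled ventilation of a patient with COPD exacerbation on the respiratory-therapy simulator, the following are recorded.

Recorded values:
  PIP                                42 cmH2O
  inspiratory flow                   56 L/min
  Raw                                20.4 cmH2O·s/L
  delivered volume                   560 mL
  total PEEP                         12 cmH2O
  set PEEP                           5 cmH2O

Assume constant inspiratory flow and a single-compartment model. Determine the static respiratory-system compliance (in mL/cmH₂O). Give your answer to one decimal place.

51.1

Flow: 56 L/min ÷ 60 = 0.9333 L/s.
Total PEEP = 12 cmH2O (set 5 + intrinsic 7); this is the baseline alveolar pressure.
Equation of motion (constant flow): PIP = Vt/C + R·V̇ + PEEP.
Vt/C = PIP − R·V̇ − PEEP = 42 − 20.4×0.9333 − 12 = 42 − 19.039 − 12 = 10.961 cmH2O.
C = Vt / 10.961 = 560 / 10.961 = 51.09 mL/cmH2O.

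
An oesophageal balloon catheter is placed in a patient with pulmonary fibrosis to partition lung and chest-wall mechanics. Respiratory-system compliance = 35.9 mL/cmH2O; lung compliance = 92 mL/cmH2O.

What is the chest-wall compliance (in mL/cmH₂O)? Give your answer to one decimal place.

1/Ccw = 1/Crs − 1/CL.
1/Ccw = 1/35.9 − 1/92 = 0.01699.
Ccw = 58.858 mL/cmH2O.

58.9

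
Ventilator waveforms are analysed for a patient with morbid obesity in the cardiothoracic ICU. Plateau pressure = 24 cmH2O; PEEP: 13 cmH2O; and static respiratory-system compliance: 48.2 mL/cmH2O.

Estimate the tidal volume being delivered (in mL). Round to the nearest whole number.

530

Vt = Cstat × (Pplat − PEEP) = 48.2 × (24 − 13) = 48.2 × 11.0 = 530.2 mL.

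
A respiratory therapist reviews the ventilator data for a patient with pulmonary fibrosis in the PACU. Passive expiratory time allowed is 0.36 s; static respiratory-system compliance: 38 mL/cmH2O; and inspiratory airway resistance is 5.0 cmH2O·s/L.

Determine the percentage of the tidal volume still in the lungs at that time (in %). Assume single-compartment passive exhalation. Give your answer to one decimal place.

15.0

τ = R × C = 5.0 × 38 mL/cmH2O = 5.0 × 0.038 L/cmH2O = 0.19 s.
Passive exhalation: V(t)/V₀ = e^(−t/τ) = e^(−0.36/0.19) = 0.1504.
Fraction remaining = 0.1504 → 15.04%.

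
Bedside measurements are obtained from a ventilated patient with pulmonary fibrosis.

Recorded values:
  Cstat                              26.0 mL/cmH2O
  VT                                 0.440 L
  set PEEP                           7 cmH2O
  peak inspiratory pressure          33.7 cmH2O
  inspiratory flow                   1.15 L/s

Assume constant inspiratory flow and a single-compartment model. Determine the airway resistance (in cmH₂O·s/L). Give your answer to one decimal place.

8.5

Equation of motion (constant flow): PIP = Vt/C + R·V̇ + PEEP.
R·V̇ = PIP − Vt/C − PEEP = 33.7 − 440/26.0 − 7 = 33.7 − 16.923 − 7 = 9.777 cmH2O.
R = 9.777 / 1.15 = 8.502 cmH2O·s/L.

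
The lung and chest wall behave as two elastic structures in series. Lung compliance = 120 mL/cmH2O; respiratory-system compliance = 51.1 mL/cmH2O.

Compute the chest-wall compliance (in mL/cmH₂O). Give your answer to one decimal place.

1/Ccw = 1/Crs − 1/CL.
1/Ccw = 1/51.1 − 1/120 = 0.01124.
Ccw = 88.968 mL/cmH2O.

89.0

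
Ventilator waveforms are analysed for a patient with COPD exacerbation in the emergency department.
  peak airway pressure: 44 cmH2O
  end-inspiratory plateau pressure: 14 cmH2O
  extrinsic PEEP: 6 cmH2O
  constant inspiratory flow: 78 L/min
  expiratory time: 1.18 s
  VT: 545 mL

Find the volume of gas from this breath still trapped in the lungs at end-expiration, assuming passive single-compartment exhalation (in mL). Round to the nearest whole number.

Flow: 78 L/min ÷ 60 = 1.3 L/s.
R = (PIP − Pplat)/V̇ = (44 − 14) / 1.3 = 30.0/1.3 = 23.077 cmH2O·s/L.
C = Vt/(Pplat − PEEP) = 545.0 / (14 − 6) = 545.0/8.0 = 68.125 mL/cmH2O.
τ = R × C = 23.077 × 0.06813 L/cmH2O = 1.572 s.
Fraction remaining = e^(−Te/τ) = e^(−1.18/1.572) = 0.4721.
Trapped volume = 545.0 × 0.4721 = 257.29 mL.

257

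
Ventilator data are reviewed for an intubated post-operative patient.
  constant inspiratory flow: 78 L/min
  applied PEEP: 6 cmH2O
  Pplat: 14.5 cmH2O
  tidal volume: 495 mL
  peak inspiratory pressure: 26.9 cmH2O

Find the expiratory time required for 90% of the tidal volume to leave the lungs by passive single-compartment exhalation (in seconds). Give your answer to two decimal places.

1.28

Flow: 78 L/min ÷ 60 = 1.3 L/s.
R = (PIP − Pplat)/V̇ = (26.9 − 14.5) / 1.3 = 12.4/1.3 = 9.538 cmH2O·s/L.
C = Vt/(Pplat − PEEP) = 495.0 / (14.5 − 6) = 495.0/8.5 = 58.235 mL/cmH2O.
τ = R × C = 9.538 × 0.05824 L/cmH2O = 0.5555 s.
t = −τ·ln(1 − 0.90) = −0.5555·ln(0.1) = 1.279 s.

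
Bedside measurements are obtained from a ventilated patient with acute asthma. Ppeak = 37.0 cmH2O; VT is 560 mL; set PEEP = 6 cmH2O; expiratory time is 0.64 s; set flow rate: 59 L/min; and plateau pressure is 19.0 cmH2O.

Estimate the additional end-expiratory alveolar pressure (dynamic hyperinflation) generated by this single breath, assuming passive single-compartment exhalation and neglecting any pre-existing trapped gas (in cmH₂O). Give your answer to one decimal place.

5.8

Flow: 59 L/min ÷ 60 = 0.9833 L/s.
R = (PIP − Pplat)/V̇ = (37.0 − 19.0) / 0.9833 = 18.0/0.9833 = 18.306 cmH2O·s/L.
C = Vt/(Pplat − PEEP) = 560.0 / (19.0 − 6) = 560.0/13.0 = 43.077 mL/cmH2O.
τ = R × C = 18.306 × 0.04308 L/cmH2O = 0.7886 s.
Fraction remaining = e^(−Te/τ) = e^(−0.64/0.7886) = 0.4442; trapped volume = 560.0 × 0.4442 = 248.75 mL.
Additional alveolar pressure from trapping ≈ V_trapped / C = 248.75 / 43.077 = 5.775 cmH2O.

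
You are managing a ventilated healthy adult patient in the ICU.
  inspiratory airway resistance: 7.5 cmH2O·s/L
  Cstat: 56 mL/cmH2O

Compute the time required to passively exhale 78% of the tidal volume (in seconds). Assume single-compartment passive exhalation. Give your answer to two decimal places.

0.64

τ = R × C = 7.5 × 56 mL/cmH2O = 7.5 × 0.056 L/cmH2O = 0.42 s.
Exhaled fraction f = 1 − e^(−t/τ) → t = −τ·ln(1 − f) = −0.42·ln(0.22) = 0.6359 s.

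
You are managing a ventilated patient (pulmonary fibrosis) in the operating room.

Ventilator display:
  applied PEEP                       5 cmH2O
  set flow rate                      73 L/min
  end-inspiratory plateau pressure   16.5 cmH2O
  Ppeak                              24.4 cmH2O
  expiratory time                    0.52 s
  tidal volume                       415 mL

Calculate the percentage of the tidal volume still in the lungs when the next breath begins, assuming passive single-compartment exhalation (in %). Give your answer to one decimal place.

10.9

Flow: 73 L/min ÷ 60 = 1.2167 L/s.
R = (PIP − Pplat)/V̇ = (24.4 − 16.5) / 1.2167 = 7.9/1.2167 = 6.493 cmH2O·s/L.
C = Vt/(Pplat − PEEP) = 415.0 / (16.5 − 5) = 415.0/11.5 = 36.087 mL/cmH2O.
τ = R × C = 6.493 × 0.03609 L/cmH2O = 0.2343 s.
Fraction remaining at end-expiration = e^(−Te/τ) = e^(−0.52/0.2343) = 0.1087 → 10.87%.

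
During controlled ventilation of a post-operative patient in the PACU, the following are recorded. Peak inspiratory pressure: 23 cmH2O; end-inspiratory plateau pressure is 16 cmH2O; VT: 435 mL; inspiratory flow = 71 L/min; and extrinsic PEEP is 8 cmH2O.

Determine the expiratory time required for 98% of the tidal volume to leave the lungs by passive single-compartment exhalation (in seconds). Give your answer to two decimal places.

1.26

Flow: 71 L/min ÷ 60 = 1.1833 L/s.
R = (PIP − Pplat)/V̇ = (23 − 16) / 1.1833 = 7.0/1.1833 = 5.916 cmH2O·s/L.
C = Vt/(Pplat − PEEP) = 435.0 / (16 − 8) = 435.0/8.0 = 54.375 mL/cmH2O.
τ = R × C = 5.916 × 0.05438 L/cmH2O = 0.3217 s.
t = −τ·ln(1 − 0.98) = −0.3217·ln(0.02) = 1.258 s.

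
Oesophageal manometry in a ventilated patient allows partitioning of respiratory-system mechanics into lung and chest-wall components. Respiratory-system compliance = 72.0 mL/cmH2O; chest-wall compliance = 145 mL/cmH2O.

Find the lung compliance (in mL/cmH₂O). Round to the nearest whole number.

1/CL = 1/Crs − 1/Ccw.
1/CL = 1/72.0 − 1/145 = 0.006992.
CL = 143.02 mL/cmH2O.

143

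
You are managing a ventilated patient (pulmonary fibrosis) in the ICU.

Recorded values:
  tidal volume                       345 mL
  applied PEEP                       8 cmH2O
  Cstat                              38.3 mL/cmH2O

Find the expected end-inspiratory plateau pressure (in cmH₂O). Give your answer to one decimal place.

17.0

Pplat = PEEP + Vt / Cstat = 8 + 345 / 38.3 = 8 + 9.008 = 17.008 cmH2O.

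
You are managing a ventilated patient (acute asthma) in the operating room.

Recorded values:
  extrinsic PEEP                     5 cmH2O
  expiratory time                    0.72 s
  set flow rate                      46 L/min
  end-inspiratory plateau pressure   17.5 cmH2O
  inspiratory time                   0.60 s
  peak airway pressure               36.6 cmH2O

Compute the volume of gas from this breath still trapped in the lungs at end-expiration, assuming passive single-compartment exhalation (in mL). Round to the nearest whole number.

Flow: 46 L/min ÷ 60 = 0.7667 L/s.
Vt = flow × Ti = 0.7667 L/s × 0.60 s × 1000 mL/L = 460.02 mL.
R = (PIP − Pplat)/V̇ = (36.6 − 17.5) / 0.7667 = 19.1/0.7667 = 24.912 cmH2O·s/L.
C = Vt/(Pplat − PEEP) = 460.02 / (17.5 − 5) = 460.02/12.5 = 36.802 mL/cmH2O.
τ = R × C = 24.912 × 0.0368 L/cmH2O = 0.9168 s.
Fraction remaining = e^(−Te/τ) = e^(−0.72/0.9168) = 0.456.
Trapped volume = 460.02 × 0.456 = 209.77 mL.

210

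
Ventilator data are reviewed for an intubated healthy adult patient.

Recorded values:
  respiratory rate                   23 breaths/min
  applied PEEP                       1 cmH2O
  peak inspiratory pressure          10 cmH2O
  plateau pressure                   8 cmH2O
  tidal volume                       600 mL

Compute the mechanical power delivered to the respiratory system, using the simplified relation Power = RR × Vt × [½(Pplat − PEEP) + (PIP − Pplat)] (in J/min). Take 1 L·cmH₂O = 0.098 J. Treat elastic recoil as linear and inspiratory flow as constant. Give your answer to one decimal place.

Per-breath work = Vt × [½(Pplat−PEEP) + (PIP−Pplat)] = 0.600 × [0.5×7.0 + 2.0] = 0.600 × 5.5 = 3.3 L·cmH2O.
Power = 23 × 3.3 = 75.9 L·cmH2O/min.
× 0.098 J/(L·cmH2O) → 7.438 J/min.

7.4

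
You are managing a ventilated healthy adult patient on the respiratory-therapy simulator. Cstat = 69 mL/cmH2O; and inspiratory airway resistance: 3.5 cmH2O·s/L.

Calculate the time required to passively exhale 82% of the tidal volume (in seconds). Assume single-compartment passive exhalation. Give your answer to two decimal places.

0.41

τ = R × C = 3.5 × 69 mL/cmH2O = 3.5 × 0.069 L/cmH2O = 0.2415 s.
Exhaled fraction f = 1 − e^(−t/τ) → t = −τ·ln(1 − f) = −0.2415·ln(0.18) = 0.4141 s.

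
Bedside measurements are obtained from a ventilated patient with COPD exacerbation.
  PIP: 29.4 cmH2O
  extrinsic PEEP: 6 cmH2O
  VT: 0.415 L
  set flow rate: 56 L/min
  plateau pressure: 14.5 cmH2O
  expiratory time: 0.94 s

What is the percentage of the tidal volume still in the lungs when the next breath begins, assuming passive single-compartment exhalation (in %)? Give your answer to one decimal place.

29.9

Flow: 56 L/min ÷ 60 = 0.9333 L/s.
R = (PIP − Pplat)/V̇ = (29.4 − 14.5) / 0.9333 = 14.9/0.9333 = 15.965 cmH2O·s/L.
C = Vt/(Pplat − PEEP) = 415.0 / (14.5 − 6) = 415.0/8.5 = 48.824 mL/cmH2O.
τ = R × C = 15.965 × 0.04882 L/cmH2O = 0.7794 s.
Fraction remaining at end-expiration = e^(−Te/τ) = e^(−0.94/0.7794) = 0.2994 → 29.94%.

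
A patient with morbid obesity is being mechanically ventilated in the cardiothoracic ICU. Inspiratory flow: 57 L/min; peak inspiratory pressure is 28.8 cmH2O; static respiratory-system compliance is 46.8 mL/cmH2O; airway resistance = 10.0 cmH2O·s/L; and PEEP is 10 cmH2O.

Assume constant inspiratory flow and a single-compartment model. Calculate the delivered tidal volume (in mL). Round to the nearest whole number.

435

Flow: 57 L/min ÷ 60 = 0.95 L/s.
Equation of motion (constant flow): PIP = Vt/C + R·V̇ + PEEP.
Vt/C = PIP − R·V̇ − PEEP = 28.8 − 9.5 − 10 = 9.3 cmH2O.
Vt = C × 9.3 = 46.8 × 9.3 = 435.24 mL.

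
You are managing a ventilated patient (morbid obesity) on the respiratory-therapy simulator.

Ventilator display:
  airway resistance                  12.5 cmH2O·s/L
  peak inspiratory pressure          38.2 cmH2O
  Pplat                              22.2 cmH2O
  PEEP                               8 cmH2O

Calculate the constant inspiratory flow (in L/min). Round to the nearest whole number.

flow = (PIP − Pplat) / Raw = (38.2 − 22.2) / 12.5 = 1.28 L/s × 60 = 76.8 L/min.

77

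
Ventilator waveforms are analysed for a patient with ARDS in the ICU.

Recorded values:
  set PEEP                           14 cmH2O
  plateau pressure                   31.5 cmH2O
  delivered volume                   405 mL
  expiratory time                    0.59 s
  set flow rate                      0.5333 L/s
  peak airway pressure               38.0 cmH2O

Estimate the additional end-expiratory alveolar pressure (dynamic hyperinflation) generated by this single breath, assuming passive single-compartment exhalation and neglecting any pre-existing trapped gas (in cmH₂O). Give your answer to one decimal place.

R = (PIP − Pplat)/V̇ = (38.0 − 31.5) / 0.5333 = 6.5/0.5333 = 12.188 cmH2O·s/L.
C = Vt/(Pplat − PEEP) = 405.0 / (31.5 − 14) = 405.0/17.5 = 23.143 mL/cmH2O.
τ = R × C = 12.188 × 0.02314 L/cmH2O = 0.282 s.
Fraction remaining = e^(−Te/τ) = e^(−0.59/0.282) = 0.1234; trapped volume = 405.0 × 0.1234 = 49.977 mL.
Additional alveolar pressure from trapping ≈ V_trapped / C = 49.977 / 23.143 = 2.159 cmH2O.

2.2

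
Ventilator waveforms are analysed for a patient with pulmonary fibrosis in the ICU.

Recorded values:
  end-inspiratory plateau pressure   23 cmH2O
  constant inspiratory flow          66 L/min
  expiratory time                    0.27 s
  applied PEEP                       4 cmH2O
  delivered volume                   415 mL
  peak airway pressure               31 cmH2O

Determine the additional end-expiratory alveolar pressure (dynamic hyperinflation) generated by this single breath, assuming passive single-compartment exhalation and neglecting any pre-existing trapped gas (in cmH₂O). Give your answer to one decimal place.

3.5

Flow: 66 L/min ÷ 60 = 1.1 L/s.
R = (PIP − Pplat)/V̇ = (31 − 23) / 1.1 = 8.0/1.1 = 7.273 cmH2O·s/L.
C = Vt/(Pplat − PEEP) = 415.0 / (23 − 4) = 415.0/19.0 = 21.842 mL/cmH2O.
τ = R × C = 7.273 × 0.02184 L/cmH2O = 0.1588 s.
Fraction remaining = e^(−Te/τ) = e^(−0.27/0.1588) = 0.1826; trapped volume = 415.0 × 0.1826 = 75.779 mL.
Additional alveolar pressure from trapping ≈ V_trapped / C = 75.779 / 21.842 = 3.469 cmH2O.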